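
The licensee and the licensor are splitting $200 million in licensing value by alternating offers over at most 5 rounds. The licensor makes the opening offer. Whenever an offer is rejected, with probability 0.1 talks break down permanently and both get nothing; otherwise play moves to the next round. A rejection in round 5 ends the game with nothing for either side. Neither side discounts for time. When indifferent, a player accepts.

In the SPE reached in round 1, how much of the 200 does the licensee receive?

32.58

By backward induction:
Round 5 (the licensor proposes): the licensee will accept anything ≥ 0, so the licensor offers 0 and keeps 200.
Round 4 (the licensee proposes): rejecting gives the licensor an expected 0.9 × 200 = 180, so the licensee offers 180, keeping 20.
Round 3 (the licensor proposes): rejecting gives the licensee an expected 0.9 × 20 = 18; the licensor offers that and keeps 182.
Round 2 (the licensee proposes): rejecting gives the licensor an expected 0.9 × 182 = 163.8. The licensee offers 163.8 and keeps 200 − 163.8 = 36.2.
Round 1 (the licensor proposes): rejecting gives the licensee an expected 0.9 × 36.2 = 32.58; the licensor offers that and keeps 167.42.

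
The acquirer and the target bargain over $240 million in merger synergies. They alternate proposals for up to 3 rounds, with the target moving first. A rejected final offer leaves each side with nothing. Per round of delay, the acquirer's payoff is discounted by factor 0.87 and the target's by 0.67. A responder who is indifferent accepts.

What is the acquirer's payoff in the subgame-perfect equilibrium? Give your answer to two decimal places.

Round 3 (the target proposes): rejection yields 0 for the acquirer; the target offers 0 and keeps 240.
Round 2 (the acquirer proposes): the target can get 240 next round, worth 0.67 × 240 = 160.8 now, so the acquirer offers 160.8, keeping 79.2.
Round 1 (the target proposes): the acquirer can get 79.2 next round, worth 0.87 × 79.2 = 68.904 now, so the target offers 68.904, keeping 171.096.

68.90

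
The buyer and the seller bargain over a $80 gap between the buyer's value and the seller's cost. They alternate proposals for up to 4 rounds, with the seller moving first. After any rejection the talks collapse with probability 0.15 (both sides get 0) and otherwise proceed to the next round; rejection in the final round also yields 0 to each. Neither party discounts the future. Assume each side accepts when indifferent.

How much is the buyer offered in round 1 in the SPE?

Round 4 (the buyer proposes): rejection yields 0 for the seller; the buyer offers 0 and keeps 80.
Round 3 (the seller proposes): rejecting gives the buyer an expected 0.85 × 80 = 68; the seller offers that and keeps 12.
Round 2 (the buyer proposes): rejecting gives the seller an expected 0.85 × 12 = 10.2. The buyer offers 10.2 and keeps 80 − 10.2 = 69.8.
Round 1 (the seller proposes): rejecting gives the buyer an expected 0.85 × 69.8 = 59.33, so the seller offers 59.33, keeping 20.67.

59.33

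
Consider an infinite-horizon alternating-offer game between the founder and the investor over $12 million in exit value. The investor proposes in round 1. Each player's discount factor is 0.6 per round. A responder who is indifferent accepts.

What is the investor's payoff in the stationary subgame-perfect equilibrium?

In a stationary SPE each proposer offers the other exactly their discounted continuation value.
If the investor keeps x when proposing and the founder keeps y when proposing, then x = 12 − 0.6y and y = 12 − 0.6x.
Solving: x = 12(1 − 0.6) / (1 − 0.6·0.6) = 4.8 / 0.64 = 7.5.
The founder gets 12 − 7.5 = 4.5.

7.5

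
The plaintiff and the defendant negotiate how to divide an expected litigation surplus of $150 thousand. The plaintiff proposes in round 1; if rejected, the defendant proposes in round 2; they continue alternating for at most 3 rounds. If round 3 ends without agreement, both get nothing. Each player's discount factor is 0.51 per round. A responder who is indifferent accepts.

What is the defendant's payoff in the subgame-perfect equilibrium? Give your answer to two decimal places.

Round 3 (the plaintiff proposes): rejection yields 0 for the defendant; the plaintiff offers 0 and keeps 150.
Round 2 (the defendant proposes): the plaintiff can get 150 next round, worth 0.51 × 150 = 76.5 now. The defendant offers 76.5 and keeps 150 − 76.5 = 73.5.
Round 1 (the plaintiff proposes): the defendant can get 73.5 next round, worth 0.51 × 73.5 = 37.485 now. The plaintiff offers 37.485 and keeps 150 − 37.485 = 112.515.

37.49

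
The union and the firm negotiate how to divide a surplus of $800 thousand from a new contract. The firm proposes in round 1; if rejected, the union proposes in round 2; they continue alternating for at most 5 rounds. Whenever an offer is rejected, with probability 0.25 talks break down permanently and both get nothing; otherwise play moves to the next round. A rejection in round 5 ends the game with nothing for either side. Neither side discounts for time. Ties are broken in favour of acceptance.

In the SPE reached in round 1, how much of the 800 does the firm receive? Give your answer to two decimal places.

565.63

Round 5 (the firm proposes): the union will accept anything ≥ 0, so the firm offers 0 and keeps 800.
Round 4 (the union proposes): rejecting gives the firm an expected 0.75 × 800 = 600. The union offers 600 and keeps 800 − 600 = 200.
Round 3 (the firm proposes): rejecting gives the union an expected 0.75 × 200 = 150; the firm offers that and keeps 650.
Round 2 (the union proposes): rejecting gives the firm an expected 0.75 × 650 = 487.5; the union offers that and keeps 312.5.
Round 1 (the firm proposes): rejecting gives the union an expected 0.75 × 312.5 = 234.375. The firm offers 234.375 and keeps 800 − 234.375 = 565.625.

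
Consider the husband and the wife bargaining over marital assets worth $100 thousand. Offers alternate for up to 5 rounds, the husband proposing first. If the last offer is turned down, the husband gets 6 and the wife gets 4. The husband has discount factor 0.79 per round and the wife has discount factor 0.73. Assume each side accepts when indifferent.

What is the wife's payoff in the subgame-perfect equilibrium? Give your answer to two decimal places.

Round 5 (the husband proposes): the wife gets 4 if talks fail, so the husband offers 4 and keeps 96.
Round 4 (the wife proposes): the husband can get 96 next round, worth 0.79 × 96 = 75.84 now, so the wife offers 75.84, keeping 24.16.
Round 3 (the husband proposes): the wife can get 24.16 next round, worth 0.73 × 24.16 = 17.6368 now. The husband offers 17.6368 and keeps 100 − 17.6368 = 82.3632.
Round 2 (the wife proposes): the husband can get 82.3632 next round, worth 0.79 × 82.3632 = 65.066928 now. The wife offers 65.066928 and keeps 100 − 65.066928 = 34.933072.
Round 1 (the husband proposes): the wife can get 34.933072 next round, worth 0.73 × 34.933072 = 25.50114256 now, so the husband offers 25.50114256, keeping 74.49885744.

25.50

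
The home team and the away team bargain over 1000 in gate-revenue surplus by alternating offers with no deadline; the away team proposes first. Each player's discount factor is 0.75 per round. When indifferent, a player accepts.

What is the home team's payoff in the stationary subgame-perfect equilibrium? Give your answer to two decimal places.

In a stationary SPE each proposer offers the other exactly their discounted continuation value.
If the away team keeps x when proposing and the home team keeps y when proposing, then x = 1000 − 0.75y and y = 1000 − 0.75x.
Solving: x = 1000(1 − 0.75) / (1 − 0.75·0.75) = 250 / 0.4375 ≈ 571.4286.
The home team gets 1000 − 571.4286 ≈ 428.5714.

428.57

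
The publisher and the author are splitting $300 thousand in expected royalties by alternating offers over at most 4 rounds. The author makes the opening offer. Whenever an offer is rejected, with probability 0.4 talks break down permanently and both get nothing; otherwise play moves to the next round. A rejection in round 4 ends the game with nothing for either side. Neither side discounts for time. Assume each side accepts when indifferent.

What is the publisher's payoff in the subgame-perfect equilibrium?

136.8

Round 4 (the publisher proposes): the author will accept anything ≥ 0, so the publisher offers 0 and keeps 300.
Round 3 (the author proposes): rejecting gives the publisher an expected 0.6 × 300 = 180, so the author offers 180, keeping 120.
Round 2 (the publisher proposes): rejecting gives the author an expected 0.6 × 120 = 72; the publisher offers that and keeps 228.
Round 1 (the author proposes): rejecting gives the publisher an expected 0.6 × 228 = 136.8; the author offers that and keeps 163.2.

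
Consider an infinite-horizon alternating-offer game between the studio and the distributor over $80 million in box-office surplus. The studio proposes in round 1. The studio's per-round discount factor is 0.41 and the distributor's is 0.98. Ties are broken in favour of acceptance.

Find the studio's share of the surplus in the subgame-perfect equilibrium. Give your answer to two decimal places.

Let x be the studio's share when the studio proposes and y be the distributor's share when the distributor proposes.
The distributor accepts iff offered ≥ 0.98·y, so x = 80 − 0.98y. Symmetrically y = 80 − 0.41x.
Substituting: x = 80 − 0.98(80 − 0.41x), giving x(1 − 0.41·0.98) = 80(1 − 0.98).
So x = 80 × 0.02 / 0.5982 ≈ 2.6747, and the distributor receives 80 − x ≈ 77.3253.

2.67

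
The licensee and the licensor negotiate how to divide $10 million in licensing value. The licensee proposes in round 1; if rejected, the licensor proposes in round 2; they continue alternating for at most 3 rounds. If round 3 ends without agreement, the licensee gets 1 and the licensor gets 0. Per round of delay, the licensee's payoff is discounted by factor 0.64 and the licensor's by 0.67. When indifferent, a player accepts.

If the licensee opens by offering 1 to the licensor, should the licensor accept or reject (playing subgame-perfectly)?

Round 3 (the licensee proposes): the licensor will accept anything ≥ 0, so the licensee offers 0 and keeps 10.
Round 2 (the licensor proposes): the licensee can get 10 next round, worth 0.64 × 10 = 6.4 now, so the licensor offers 6.4, keeping 3.6.
So by rejecting in round 1, the licensor gets 3.6 next round, worth 0.67 × 3.6 = 2.412 now.
Offer 1 < 2.412, so the licensor rejects.

Reject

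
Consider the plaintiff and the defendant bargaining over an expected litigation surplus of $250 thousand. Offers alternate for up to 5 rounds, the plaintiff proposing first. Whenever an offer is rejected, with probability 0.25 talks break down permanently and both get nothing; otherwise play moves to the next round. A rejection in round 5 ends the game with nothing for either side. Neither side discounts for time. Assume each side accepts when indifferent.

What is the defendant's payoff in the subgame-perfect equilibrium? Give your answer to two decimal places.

Round 5 (the plaintiff proposes): rejection yields 0 for the defendant; the plaintiff offers 0 and keeps 250.
Round 4 (the defendant proposes): rejecting gives the plaintiff an expected 0.75 × 250 = 187.5. The defendant offers 187.5 and keeps 250 − 187.5 = 62.5.
Round 3 (the plaintiff proposes): rejecting gives the defendant an expected 0.75 × 62.5 = 46.875, so the plaintiff offers 46.875, keeping 203.125.
Round 2 (the defendant proposes): rejecting gives the plaintiff an expected 0.75 × 203.125 = 152.34375; the defendant offers that and keeps 97.65625.
Round 1 (the plaintiff proposes): rejecting gives the defendant an expected 0.75 × 97.65625 = 73.2421875. The plaintiff offers 73.2421875 and keeps 250 − 73.2421875 = 176.7578125.

73.24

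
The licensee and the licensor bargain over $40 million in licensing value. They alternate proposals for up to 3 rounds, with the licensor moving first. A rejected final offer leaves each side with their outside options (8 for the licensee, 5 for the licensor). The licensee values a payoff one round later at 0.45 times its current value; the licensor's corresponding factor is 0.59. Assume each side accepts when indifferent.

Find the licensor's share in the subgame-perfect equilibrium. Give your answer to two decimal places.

30.50

Round 3 (the licensor proposes): the licensee gets 8 if talks fail, so the licensor offers 8 and keeps 32.
Round 2 (the licensee proposes): the licensor can get 32 next round, worth 0.59 × 32 = 18.88 now, so the licensee offers 18.88, keeping 21.12.
Round 1 (the licensor proposes): the licensee can get 21.12 next round, worth 0.45 × 21.12 = 9.504 now. The licensor offers 9.504 and keeps 40 − 9.504 = 30.496.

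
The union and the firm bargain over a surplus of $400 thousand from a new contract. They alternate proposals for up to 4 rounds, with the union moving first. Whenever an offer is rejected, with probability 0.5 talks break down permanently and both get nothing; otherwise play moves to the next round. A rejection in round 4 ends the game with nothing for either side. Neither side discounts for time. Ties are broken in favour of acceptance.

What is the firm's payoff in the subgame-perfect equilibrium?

150

Round 4 (the firm proposes): rejection yields 0 for the union; the firm offers 0 and keeps 400.
Round 3 (the union proposes): rejecting gives the firm an expected 0.5 × 400 = 200; the union offers that and keeps 200.
Round 2 (the firm proposes): rejecting gives the union an expected 0.5 × 200 = 100, so the firm offers 100, keeping 300.
Round 1 (the union proposes): rejecting gives the firm an expected 0.5 × 300 = 150. The union offers 150 and keeps 400 − 150 = 250.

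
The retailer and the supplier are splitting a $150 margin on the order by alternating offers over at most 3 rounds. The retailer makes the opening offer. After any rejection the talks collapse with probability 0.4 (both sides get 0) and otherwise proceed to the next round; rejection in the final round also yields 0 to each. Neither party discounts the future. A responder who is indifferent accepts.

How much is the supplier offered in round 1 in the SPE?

36

Round 3 (the retailer proposes): rejection yields 0 for the supplier; the retailer offers 0 and keeps 150.
Round 2 (the supplier proposes): rejecting gives the retailer an expected 0.6 × 150 = 90; the supplier offers that and keeps 60.
Round 1 (the retailer proposes): rejecting gives the supplier an expected 0.6 × 60 = 36; the retailer offers that and keeps 114.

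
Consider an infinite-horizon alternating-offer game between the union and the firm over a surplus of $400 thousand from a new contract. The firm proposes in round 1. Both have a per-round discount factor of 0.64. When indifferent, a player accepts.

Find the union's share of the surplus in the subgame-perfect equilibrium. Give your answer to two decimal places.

156.10

When the firm proposes, the union accepts any offer worth at least 0.64 times what the union would get by proposing next round; and vice versa.
This gives x = 400 − 0.64y and y = 400 − 0.64x, where x and y are each side's share when it proposes.
Hence (1 − 0.64·0.64)x = 400(1 − 0.64), i.e. 0.5904·x = 144.
x ≈ 243.9024; the union's share is 400 − x ≈ 156.0976.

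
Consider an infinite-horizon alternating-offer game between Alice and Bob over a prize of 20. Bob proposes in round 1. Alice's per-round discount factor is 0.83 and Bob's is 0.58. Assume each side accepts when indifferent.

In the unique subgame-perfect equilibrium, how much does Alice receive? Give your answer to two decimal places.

In a stationary SPE each proposer offers the other exactly their discounted continuation value.
If Bob keeps x when proposing and Alice keeps y when proposing, then x = 20 − 0.83y and y = 20 − 0.58x.
Solving: x = 20(1 − 0.83) / (1 − 0.58·0.83) = 3.4 / 0.5186 ≈ 6.5561.
Alice gets 20 − 6.5561 ≈ 13.4439.

13.44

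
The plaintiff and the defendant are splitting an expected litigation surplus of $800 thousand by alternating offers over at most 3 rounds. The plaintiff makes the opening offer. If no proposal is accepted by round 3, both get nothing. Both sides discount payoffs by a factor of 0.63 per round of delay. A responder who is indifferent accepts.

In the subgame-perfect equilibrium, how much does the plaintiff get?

613.52

Round 3 (the plaintiff proposes): the defendant will accept anything ≥ 0, so the plaintiff offers 0 and keeps 800.
Round 2 (the defendant proposes): the plaintiff can get 800 next round, worth 0.63 × 800 = 504 now; the defendant offers that and keeps 296.
Round 1 (the plaintiff proposes): the defendant can get 296 next round, worth 0.63 × 296 = 186.48 now. The plaintiff offers 186.48 and keeps 800 − 186.48 = 613.52.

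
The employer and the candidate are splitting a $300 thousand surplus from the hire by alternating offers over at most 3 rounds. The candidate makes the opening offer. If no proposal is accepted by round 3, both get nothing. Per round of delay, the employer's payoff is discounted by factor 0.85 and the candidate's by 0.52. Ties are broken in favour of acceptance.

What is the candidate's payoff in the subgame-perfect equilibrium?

177.6

Round 3 (the candidate proposes): the employer will accept anything ≥ 0, so the candidate offers 0 and keeps 300.
Round 2 (the employer proposes): the candidate can get 300 next round, worth 0.52 × 300 = 156 now, so the employer offers 156, keeping 144.
Round 1 (the candidate proposes): the employer can get 144 next round, worth 0.85 × 144 = 122.4 now; the candidate offers that and keeps 177.6.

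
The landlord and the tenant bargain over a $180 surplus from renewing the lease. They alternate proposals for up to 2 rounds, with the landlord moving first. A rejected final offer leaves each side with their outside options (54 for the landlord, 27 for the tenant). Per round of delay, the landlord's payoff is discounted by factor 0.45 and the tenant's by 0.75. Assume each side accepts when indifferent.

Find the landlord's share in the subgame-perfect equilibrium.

85.5

Work backward from the last round.
Round 2 (the tenant proposes): the landlord gets 54 if talks fail, so the tenant offers 54 and keeps 126.
Round 1 (the landlord proposes): the tenant can get 126 next round, worth 0.75 × 126 = 94.5 now; the landlord offers that and keeps 85.5.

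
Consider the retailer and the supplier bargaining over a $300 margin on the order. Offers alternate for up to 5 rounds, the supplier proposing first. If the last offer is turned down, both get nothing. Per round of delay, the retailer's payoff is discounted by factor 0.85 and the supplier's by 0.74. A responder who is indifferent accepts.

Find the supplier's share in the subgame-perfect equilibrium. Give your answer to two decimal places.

192.00

Round 5 (the supplier proposes): the retailer will accept anything ≥ 0, so the supplier offers 0 and keeps 300.
Round 4 (the retailer proposes): the supplier can get 300 next round, worth 0.74 × 300 = 222 now; the retailer offers that and keeps 78.
Round 3 (the supplier proposes): the retailer can get 78 next round, worth 0.85 × 78 = 66.3 now; the supplier offers that and keeps 233.7.
Round 2 (the retailer proposes): the supplier can get 233.7 next round, worth 0.74 × 233.7 = 172.938 now. The retailer offers 172.938 and keeps 300 − 172.938 = 127.062.
Round 1 (the supplier proposes): the retailer can get 127.062 next round, worth 0.85 × 127.062 = 108.0027 now; the supplier offers that and keeps 191.9973.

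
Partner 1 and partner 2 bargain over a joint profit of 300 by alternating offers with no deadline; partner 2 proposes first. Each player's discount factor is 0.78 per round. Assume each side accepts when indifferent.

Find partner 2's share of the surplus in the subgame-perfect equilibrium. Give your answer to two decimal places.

In a stationary SPE each proposer offers the other exactly their discounted continuation value.
If partner 2 keeps x when proposing and partner 1 keeps y when proposing, then x = 300 − 0.78y and y = 300 − 0.78x.
Solving: x = 300(1 − 0.78) / (1 − 0.78·0.78) = 66 / 0.3916 ≈ 168.5393.
Partner 1 gets 300 − 168.5393 ≈ 131.4607.

168.54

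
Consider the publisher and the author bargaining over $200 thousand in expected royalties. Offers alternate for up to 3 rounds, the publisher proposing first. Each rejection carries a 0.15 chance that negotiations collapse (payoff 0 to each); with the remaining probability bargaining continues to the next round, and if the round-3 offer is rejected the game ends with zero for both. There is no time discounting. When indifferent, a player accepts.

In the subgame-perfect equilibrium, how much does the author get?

Round 3 (the publisher proposes): rejection yields 0 for the author; the publisher offers 0 and keeps 200.
Round 2 (the author proposes): rejecting gives the publisher an expected 0.85 × 200 = 170, so the author offers 170, keeping 30.
Round 1 (the publisher proposes): rejecting gives the author an expected 0.85 × 30 = 25.5; the publisher offers that and keeps 174.5.

25.5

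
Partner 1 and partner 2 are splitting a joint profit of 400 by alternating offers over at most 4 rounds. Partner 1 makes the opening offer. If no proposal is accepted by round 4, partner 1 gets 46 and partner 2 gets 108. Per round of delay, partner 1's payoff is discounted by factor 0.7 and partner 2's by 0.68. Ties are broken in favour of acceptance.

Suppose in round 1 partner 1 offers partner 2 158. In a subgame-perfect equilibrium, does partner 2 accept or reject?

Work out partner 2's continuation value if the offer is rejected.
Round 4 (partner 2 proposes): partner 1 gets 46 if talks fail, so partner 2 offers 46 and keeps 354.
Round 3 (partner 1 proposes): partner 2 can get 354 next round, worth 0.68 × 354 = 240.72 now; partner 1 offers that and keeps 159.28.
Round 2 (partner 2 proposes): partner 1 can get 159.28 next round, worth 0.7 × 159.28 = 111.496 now. Partner 2 offers 111.496 and keeps 400 − 111.496 = 288.504.
So by rejecting in round 1, partner 2 gets 288.504 next round, worth 0.68 × 288.504 = 196.18272 now.
Offer 158 < 196.18272, so partner 2 rejects.

Reject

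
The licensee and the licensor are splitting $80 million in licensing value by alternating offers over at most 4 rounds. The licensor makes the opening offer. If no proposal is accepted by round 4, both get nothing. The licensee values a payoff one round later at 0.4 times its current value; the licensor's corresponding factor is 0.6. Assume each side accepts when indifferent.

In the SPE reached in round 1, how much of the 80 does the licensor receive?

59.52

Solve by backward induction from round 4.
Round 4 (the licensee proposes): the licensor will accept anything ≥ 0, so the licensee offers 0 and keeps 80.
Round 3 (the licensor proposes): the licensee can get 80 next round, worth 0.4 × 80 = 32 now. The licensor offers 32 and keeps 80 − 32 = 48.
Round 2 (the licensee proposes): the licensor can get 48 next round, worth 0.6 × 48 = 28.8 now; the licensee offers that and keeps 51.2.
Round 1 (the licensor proposes): the licensee can get 51.2 next round, worth 0.4 × 51.2 = 20.48 now. The licensor offers 20.48 and keeps 80 − 20.48 = 59.52.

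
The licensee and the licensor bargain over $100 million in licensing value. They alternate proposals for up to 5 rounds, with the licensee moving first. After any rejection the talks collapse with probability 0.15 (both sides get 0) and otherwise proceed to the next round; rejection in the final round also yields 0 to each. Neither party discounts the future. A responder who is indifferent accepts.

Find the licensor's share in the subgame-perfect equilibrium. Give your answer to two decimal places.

By backward induction:
Round 5 (the licensee proposes): the licensor will accept anything ≥ 0, so the licensee offers 0 and keeps 100.
Round 4 (the licensor proposes): rejecting gives the licensee an expected 0.85 × 100 = 85; the licensor offers that and keeps 15.
Round 3 (the licensee proposes): rejecting gives the licensor an expected 0.85 × 15 = 12.75; the licensee offers that and keeps 87.25.
Round 2 (the licensor proposes): rejecting gives the licensee an expected 0.85 × 87.25 = 74.1625. The licensor offers 74.1625 and keeps 100 − 74.1625 = 25.8375.
Round 1 (the licensee proposes): rejecting gives the licensor an expected 0.85 × 25.8375 = 21.961875, so the licensee offers 21.961875, keeping 78.038125.

21.96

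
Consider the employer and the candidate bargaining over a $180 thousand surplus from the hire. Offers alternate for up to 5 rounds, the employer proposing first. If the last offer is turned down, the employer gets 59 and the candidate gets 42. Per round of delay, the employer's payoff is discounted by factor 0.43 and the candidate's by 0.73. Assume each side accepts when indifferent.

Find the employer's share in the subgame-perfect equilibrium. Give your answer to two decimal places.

Round 5 (the employer proposes): the candidate gets 42 if talks fail, so the employer offers 42 and keeps 138.
Round 4 (the candidate proposes): the employer can get 138 next round, worth 0.43 × 138 = 59.34 now, so the candidate offers 59.34, keeping 120.66.
Round 3 (the employer proposes): the candidate can get 120.66 next round, worth 0.73 × 120.66 = 88.0818 now. The employer offers 88.0818 and keeps 180 − 88.0818 = 91.9182.
Round 2 (the candidate proposes): the employer can get 91.9182 next round, worth 0.43 × 91.9182 = 39.524826 now. The candidate offers 39.524826 and keeps 180 − 39.524826 = 140.475174.
Round 1 (the employer proposes): the candidate can get 140.475174 next round, worth 0.73 × 140.475174 = 102.54687702 now. The employer offers 102.54687702 and keeps 180 − 102.54687702 = 77.45312298.

77.45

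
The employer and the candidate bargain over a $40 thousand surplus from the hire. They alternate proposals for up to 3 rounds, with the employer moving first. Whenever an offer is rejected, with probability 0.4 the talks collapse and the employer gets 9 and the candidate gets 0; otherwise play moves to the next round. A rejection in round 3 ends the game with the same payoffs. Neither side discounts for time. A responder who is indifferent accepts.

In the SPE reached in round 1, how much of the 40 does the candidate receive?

7.44

Round 3 (the employer proposes): rejection yields 0 for the candidate; the employer offers 0 and keeps 40.
Round 2 (the candidate proposes): rejecting gives the employer an expected 0.6 × 40 + 0.4 × 9 = 27.6. The candidate offers 27.6 and keeps 40 − 27.6 = 12.4.
Round 1 (the employer proposes): rejecting gives the candidate an expected 0.6 × 12.4 = 7.44, so the employer offers 7.44, keeping 32.56.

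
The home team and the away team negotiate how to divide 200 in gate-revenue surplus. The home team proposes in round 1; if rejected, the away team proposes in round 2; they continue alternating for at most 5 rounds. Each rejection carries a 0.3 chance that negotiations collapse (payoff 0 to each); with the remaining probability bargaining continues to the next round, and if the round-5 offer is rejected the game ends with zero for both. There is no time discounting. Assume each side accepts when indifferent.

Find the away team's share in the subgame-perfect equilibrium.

62.58

By backward induction:
Round 5 (the home team proposes): the away team will accept anything ≥ 0, so the home team offers 0 and keeps 200.
Round 4 (the away team proposes): rejecting gives the home team an expected 0.7 × 200 = 140. The away team offers 140 and keeps 200 − 140 = 60.
Round 3 (the home team proposes): rejecting gives the away team an expected 0.7 × 60 = 42, so the home team offers 42, keeping 158.
Round 2 (the away team proposes): rejecting gives the home team an expected 0.7 × 158 = 110.6; the away team offers that and keeps 89.4.
Round 1 (the home team proposes): rejecting gives the away team an expected 0.7 × 89.4 = 62.58, so the home team offers 62.58, keeping 137.42.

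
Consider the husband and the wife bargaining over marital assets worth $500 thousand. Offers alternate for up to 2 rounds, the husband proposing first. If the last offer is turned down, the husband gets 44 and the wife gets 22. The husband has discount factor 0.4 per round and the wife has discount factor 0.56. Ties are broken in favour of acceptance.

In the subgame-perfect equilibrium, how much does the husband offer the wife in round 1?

255.36

Round 2 (the wife proposes): the husband gets 44 if talks fail, so the wife offers 44 and keeps 456.
Round 1 (the husband proposes): the wife can get 456 next round, worth 0.56 × 456 = 255.36 now, so the husband offers 255.36, keeping 244.64.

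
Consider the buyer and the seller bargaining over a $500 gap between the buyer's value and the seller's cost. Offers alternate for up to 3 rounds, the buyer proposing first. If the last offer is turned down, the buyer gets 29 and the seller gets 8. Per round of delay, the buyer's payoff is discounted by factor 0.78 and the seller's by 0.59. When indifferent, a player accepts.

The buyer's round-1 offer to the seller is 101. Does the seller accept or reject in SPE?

Round 3 (the buyer proposes): the seller gets 8 if talks fail, so the buyer offers 8 and keeps 492.
Round 2 (the seller proposes): the buyer can get 492 next round, worth 0.78 × 492 = 383.76 now, so the seller offers 383.76, keeping 116.24.
So by rejecting in round 1, the seller gets 116.24 next round, worth 0.59 × 116.24 = 68.5816 now.
Offer 101 ≥ 68.5816, so the seller accepts.

Accept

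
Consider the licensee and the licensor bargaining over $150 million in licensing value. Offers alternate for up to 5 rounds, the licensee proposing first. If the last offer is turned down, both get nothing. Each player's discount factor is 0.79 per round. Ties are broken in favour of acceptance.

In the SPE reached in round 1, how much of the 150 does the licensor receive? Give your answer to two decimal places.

Work backward from the last round.
Round 5 (the licensee proposes): the licensor will accept anything ≥ 0, so the licensee offers 0 and keeps 150.
Round 4 (the licensor proposes): the licensee can get 150 next round, worth 0.79 × 150 = 118.5 now. The licensor offers 118.5 and keeps 150 − 118.5 = 31.5.
Round 3 (the licensee proposes): the licensor can get 31.5 next round, worth 0.79 × 31.5 = 24.885 now. The licensee offers 24.885 and keeps 150 − 24.885 = 125.115.
Round 2 (the licensor proposes): the licensee can get 125.115 next round, worth 0.79 × 125.115 = 98.84085 now. The licensor offers 98.84085 and keeps 150 − 98.84085 = 51.15915.
Round 1 (the licensee proposes): the licensor can get 51.15915 next round, worth 0.79 × 51.15915 = 40.4157285 now. The licensee offers 40.4157285 and keeps 150 − 40.4157285 = 109.5842715.

40.42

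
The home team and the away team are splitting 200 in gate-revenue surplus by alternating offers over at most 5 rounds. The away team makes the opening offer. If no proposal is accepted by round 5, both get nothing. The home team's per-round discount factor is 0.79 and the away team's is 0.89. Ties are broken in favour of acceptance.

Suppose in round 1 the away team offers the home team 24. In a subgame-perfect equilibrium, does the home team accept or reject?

Reject

Round 5 (the away team proposes): rejection yields 0 for the home team; the away team offers 0 and keeps 200.
Round 4 (the home team proposes): the away team can get 200 next round, worth 0.89 × 200 = 178 now; the home team offers that and keeps 22.
Round 3 (the away team proposes): the home team can get 22 next round, worth 0.79 × 22 = 17.38 now, so the away team offers 17.38, keeping 182.62.
Round 2 (the home team proposes): the away team can get 182.62 next round, worth 0.89 × 182.62 = 162.5318 now. The home team offers 162.5318 and keeps 200 − 162.5318 = 37.4682.
So by rejecting in round 1, the home team gets 37.4682 next round, worth 0.79 × 37.4682 = 29.599878 now.
Offer 24 < 29.599878, so the home team rejects.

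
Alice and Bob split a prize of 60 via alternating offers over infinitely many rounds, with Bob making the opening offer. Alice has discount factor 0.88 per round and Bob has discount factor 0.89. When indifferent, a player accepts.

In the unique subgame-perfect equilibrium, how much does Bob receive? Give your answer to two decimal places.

Let x be Bob's share when Bob proposes and y be Alice's share when Alice proposes.
Alice accepts iff offered ≥ 0.88·y, so x = 60 − 0.88y. Symmetrically y = 60 − 0.89x.
Substituting: x = 60 − 0.88(60 − 0.89x), giving x(1 − 0.89·0.88) = 60(1 − 0.88).
So x = 60 × 0.12 / 0.2168 ≈ 33.2103, and Alice receives 60 − x ≈ 26.7897.

33.21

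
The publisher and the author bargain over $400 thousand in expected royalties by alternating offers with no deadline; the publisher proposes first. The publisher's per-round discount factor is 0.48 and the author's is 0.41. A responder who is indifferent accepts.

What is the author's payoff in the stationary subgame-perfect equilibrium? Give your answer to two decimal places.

Let x be the publisher's share when the publisher proposes and y be the author's share when the author proposes.
The author accepts iff offered ≥ 0.41·y, so x = 400 − 0.41y. Symmetrically y = 400 − 0.48x.
Substituting: x = 400 − 0.41(400 − 0.48x), giving x(1 − 0.48·0.41) = 400(1 − 0.41).
So x = 400 × 0.59 / 0.8032 ≈ 293.8247, and the author receives 400 − x ≈ 106.1753.

106.18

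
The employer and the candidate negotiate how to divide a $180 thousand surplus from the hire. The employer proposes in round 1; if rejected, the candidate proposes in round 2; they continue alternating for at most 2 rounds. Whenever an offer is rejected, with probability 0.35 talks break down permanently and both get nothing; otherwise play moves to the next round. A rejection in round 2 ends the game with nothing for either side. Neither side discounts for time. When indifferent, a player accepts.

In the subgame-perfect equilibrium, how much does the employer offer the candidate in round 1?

117

Round 2 (the candidate proposes): the employer will accept anything ≥ 0, so the candidate offers 0 and keeps 180.
Round 1 (the employer proposes): rejecting gives the candidate an expected 0.65 × 180 = 117. The employer offers 117 and keeps 180 − 117 = 63.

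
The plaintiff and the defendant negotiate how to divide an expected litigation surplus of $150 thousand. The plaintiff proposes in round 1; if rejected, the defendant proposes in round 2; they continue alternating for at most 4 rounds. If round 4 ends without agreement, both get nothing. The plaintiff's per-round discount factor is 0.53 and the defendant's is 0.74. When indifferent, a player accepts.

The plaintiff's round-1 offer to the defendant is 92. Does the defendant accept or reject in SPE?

Round 4 (the defendant proposes): the plaintiff will accept anything ≥ 0, so the defendant offers 0 and keeps 150.
Round 3 (the plaintiff proposes): the defendant can get 150 next round, worth 0.74 × 150 = 111 now, so the plaintiff offers 111, keeping 39.
Round 2 (the defendant proposes): the plaintiff can get 39 next round, worth 0.53 × 39 = 20.67 now. The defendant offers 20.67 and keeps 150 − 20.67 = 129.33.
So by rejecting in round 1, the defendant gets 129.33 next round, worth 0.74 × 129.33 = 95.7042 now.
Offer 92 < 95.7042, so the defendant rejects.

Reject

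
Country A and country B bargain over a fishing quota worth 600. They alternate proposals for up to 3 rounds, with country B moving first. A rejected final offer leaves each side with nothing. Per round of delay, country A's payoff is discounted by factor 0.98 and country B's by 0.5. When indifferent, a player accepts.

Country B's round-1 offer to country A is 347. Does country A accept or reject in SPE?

Accept

Round 3 (country B proposes): country A will accept anything ≥ 0, so country B offers 0 and keeps 600.
Round 2 (country A proposes): country B can get 600 next round, worth 0.5 × 600 = 300 now; country A offers that and keeps 300.
So by rejecting in round 1, country A gets 300 next round, worth 0.98 × 300 = 294 now.
Offer 347 ≥ 294, so country A accepts.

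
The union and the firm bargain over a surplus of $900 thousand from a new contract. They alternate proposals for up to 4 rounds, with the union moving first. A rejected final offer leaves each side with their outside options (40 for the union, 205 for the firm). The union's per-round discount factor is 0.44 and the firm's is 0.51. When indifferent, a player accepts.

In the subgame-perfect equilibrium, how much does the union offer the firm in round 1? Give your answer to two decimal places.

Round 4 (the firm proposes): the union gets 40 if talks fail, so the firm offers 40 and keeps 860.
Round 3 (the union proposes): the firm can get 860 next round, worth 0.51 × 860 = 438.6 now. The union offers 438.6 and keeps 900 − 438.6 = 461.4.
Round 2 (the firm proposes): the union can get 461.4 next round, worth 0.44 × 461.4 = 203.016 now, so the firm offers 203.016, keeping 696.984.
Round 1 (the union proposes): the firm can get 696.984 next round, worth 0.51 × 696.984 = 355.46184 now; the union offers that and keeps 544.53816.

355.46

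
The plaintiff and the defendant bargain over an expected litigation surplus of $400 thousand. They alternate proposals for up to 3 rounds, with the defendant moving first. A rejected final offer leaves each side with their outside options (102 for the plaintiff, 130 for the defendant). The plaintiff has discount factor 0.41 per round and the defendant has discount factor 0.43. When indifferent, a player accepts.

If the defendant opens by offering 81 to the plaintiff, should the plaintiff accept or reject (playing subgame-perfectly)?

Round 3 (the defendant proposes): the plaintiff gets 102 if talks fail, so the defendant offers 102 and keeps 298.
Round 2 (the plaintiff proposes): the defendant can get 298 next round, worth 0.43 × 298 = 128.14 now. The plaintiff offers 128.14 and keeps 400 − 128.14 = 271.86.
So by rejecting in round 1, the plaintiff gets 271.86 next round, worth 0.41 × 271.86 = 111.4626 now.
Offer 81 < 111.4626, so the plaintiff rejects.

Reject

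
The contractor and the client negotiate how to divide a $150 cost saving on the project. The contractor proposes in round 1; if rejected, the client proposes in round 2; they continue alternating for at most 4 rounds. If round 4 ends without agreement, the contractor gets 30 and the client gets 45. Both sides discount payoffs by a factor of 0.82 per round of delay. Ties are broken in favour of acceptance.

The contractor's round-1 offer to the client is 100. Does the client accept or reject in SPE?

Accept

Round 4 (the client proposes): the contractor gets 30 if talks fail, so the client offers 30 and keeps 120.
Round 3 (the contractor proposes): the client can get 120 next round, worth 0.82 × 120 = 98.4 now; the contractor offers that and keeps 51.6.
Round 2 (the client proposes): the contractor can get 51.6 next round, worth 0.82 × 51.6 = 42.312 now. The client offers 42.312 and keeps 150 − 42.312 = 107.688.
So by rejecting in round 1, the client gets 107.688 next round, worth 0.82 × 107.688 = 88.30416 now.
Offer 100 ≥ 88.30416, so the client accepts.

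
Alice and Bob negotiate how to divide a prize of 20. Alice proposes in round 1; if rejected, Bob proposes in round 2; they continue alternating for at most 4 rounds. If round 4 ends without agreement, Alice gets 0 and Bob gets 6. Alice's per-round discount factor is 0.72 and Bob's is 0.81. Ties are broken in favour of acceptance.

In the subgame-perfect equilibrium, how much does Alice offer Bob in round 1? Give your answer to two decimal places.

Work backward from the last round.
Round 4 (Bob proposes): rejection yields 0 for Alice; Bob offers 0 and keeps 20.
Round 3 (Alice proposes): Bob can get 20 next round, worth 0.81 × 20 = 16.2 now. Alice offers 16.2 and keeps 20 − 16.2 = 3.8.
Round 2 (Bob proposes): Alice can get 3.8 next round, worth 0.72 × 3.8 = 2.736 now, so Bob offers 2.736, keeping 17.264.
Round 1 (Alice proposes): Bob can get 17.264 next round, worth 0.81 × 17.264 = 13.98384 now; Alice offers that and keeps 6.01616.

13.98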